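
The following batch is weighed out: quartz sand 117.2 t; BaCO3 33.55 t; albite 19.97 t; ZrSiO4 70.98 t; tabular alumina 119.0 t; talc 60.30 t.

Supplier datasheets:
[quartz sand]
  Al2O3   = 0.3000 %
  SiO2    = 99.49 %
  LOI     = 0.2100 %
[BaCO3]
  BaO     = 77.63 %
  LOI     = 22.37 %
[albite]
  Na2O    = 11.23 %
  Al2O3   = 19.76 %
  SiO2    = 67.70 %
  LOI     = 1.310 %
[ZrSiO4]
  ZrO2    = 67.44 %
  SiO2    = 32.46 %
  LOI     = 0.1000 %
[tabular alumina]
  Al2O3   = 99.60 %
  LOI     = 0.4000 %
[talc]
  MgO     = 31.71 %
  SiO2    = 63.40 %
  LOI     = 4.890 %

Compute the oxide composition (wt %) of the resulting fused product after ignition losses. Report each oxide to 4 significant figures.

Glass mass = 409.5 t (batch 421.0 − LOI 11.51).
Composition: BaO 6.360%, Na2O 0.5477%, MgO 4.669%, ZrO2 11.69%, Al2O3 29.99%, SiO2 46.74%

The whole derivation keeps full float precision through the solve; the intermediate values are displayed with 4-significant-figure rounding when written out; every reported figure takes a single rounding. The derived quantities, which include glass mass, yield, six oxide percentages, totals, LOI, are carried in full float precision, exactly as shown in the problem or the answer, starting from the weights for 409.5 t of glass.
Oxide-by-oxide delivered mass:
  BaO: 33.55·0.7763 = 26.04 t
  Na2O: 19.97·0.1123 = 2.243 t
  MgO: 60.30·0.3171 = 19.12 t
  ZrO2: 70.98·0.6744 = 47.87 t
  Al2O3: 117.2·0.003000 + 19.97·0.1976 + 119.0·0.9960 = 122.8 t
  SiO2: 117.2·0.9949 + 19.97·0.6770 + 70.98·0.3246 + 60.30·0.6340 = 191.4 t
LOI: 117.2·0.002100 + 33.55·0.2237 + 19.97·0.01310 + 70.98·0.001000 + 119.0·0.004000 + 60.30·0.04890 = 11.51 t
Glass = total batch minus LOI = 421.0 − 11.51 = 409.5 t (matching Σ of the oxides)
wt %: oxide over glass, times 100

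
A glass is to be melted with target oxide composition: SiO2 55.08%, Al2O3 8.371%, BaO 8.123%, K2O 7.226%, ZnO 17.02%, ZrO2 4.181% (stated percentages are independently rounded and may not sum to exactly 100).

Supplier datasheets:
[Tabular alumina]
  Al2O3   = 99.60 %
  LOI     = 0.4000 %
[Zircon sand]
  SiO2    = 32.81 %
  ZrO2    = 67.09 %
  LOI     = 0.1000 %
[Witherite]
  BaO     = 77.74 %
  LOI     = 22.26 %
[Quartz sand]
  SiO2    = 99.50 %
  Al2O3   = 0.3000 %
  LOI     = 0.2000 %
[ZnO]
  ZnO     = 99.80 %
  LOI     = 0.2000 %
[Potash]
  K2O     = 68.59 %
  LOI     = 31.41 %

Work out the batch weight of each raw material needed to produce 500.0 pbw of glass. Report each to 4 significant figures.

Intermediates appear, rounded to 4 significant digits, between the steps; the working math keeps full float precision throughout. A single rounding yields each reported number; all derived quantities (the totals, six oxide percentages, the yield, LOI, net glass mass) are computed in full float precision from the batch weights per 500.0 pbw of glass, exactly as printed in the problem or the answer.
Oxide mass targets, per 500.0 pbw glass:
  SiO2: 55.08% × 500.0 = 275.4 pbw
  Al2O3: 8.371% × 500.0 = 41.86 pbw
  BaO: 8.123% × 500.0 = 40.61 pbw
  K2O: 7.226% × 500.0 = 36.13 pbw
  ZnO: 17.02% × 500.0 = 85.10 pbw
  ZrO2: 4.181% × 500.0 = 20.90 pbw
Sums-versus-targets review per the reported batch figures, relative to the basis at hand (each sum matches its target mass inside rounding margins):
  SiO2: 31.16·0.3281 + 266.5·0.9950 = 275.4 pbw (target 275.4 pbw)
  Al2O3: 41.22·0.9960 + 266.5·0.003000 = 41.85 pbw (target 41.86 pbw)
  BaO: 52.24·0.7774 = 40.61 pbw (target 40.61 pbw)
  K2O: 52.68·0.6859 = 36.13 pbw (target 36.13 pbw)
  ZnO: 85.27·0.9980 = 85.10 pbw (target 85.10 pbw)
  ZrO2: 31.16·0.6709 = 20.91 pbw (target 20.90 pbw)
Glass-mass bookkeeping: total charge less LOI = 500.0 pbw (summing oxide targets gives 500.0 pbw; the stated basis being 500.0 pbw — gaps are rounding artifacts).
Batch total: Σ batch = 529.1 pbw; LOI loss = Σ batch·LOI = 29.07 pbw; yield: glass divided by total = 94.50%.

Batch per 500.0 pbw glass:
  Tabular alumina: 41.22 pbw
  Zircon sand: 31.16 pbw
  Witherite: 52.24 pbw
  Quartz sand: 266.5 pbw
  ZnO: 85.27 pbw
  Potash: 52.68 pbw
Total batch = 529.1 pbw; LOI loss = 29.07 pbw; yield = 94.50%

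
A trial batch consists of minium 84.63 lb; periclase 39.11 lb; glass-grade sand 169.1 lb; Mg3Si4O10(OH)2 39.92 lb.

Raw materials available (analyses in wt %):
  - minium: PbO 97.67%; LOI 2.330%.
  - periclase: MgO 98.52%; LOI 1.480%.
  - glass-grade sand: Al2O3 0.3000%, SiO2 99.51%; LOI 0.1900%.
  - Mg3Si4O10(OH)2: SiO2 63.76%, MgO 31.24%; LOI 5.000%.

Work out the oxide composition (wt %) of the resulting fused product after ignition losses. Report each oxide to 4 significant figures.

In-progress results appear, rounded to 4 significant figures, in the working. The working math maintains full precision through every step. A single rounding produces each reported value — all derived quantities (the totals, the four compositions, glass mass, yield, ignition loss) are carried using the weight values for 327.9 lb of glass at full float precision as they appear in the question or the answer.
What the batch supplies per oxide:
  Al2O3: 169.1·0.003000 = 0.5073 lb
  SiO2: 169.1·0.9951 + 39.92·0.6376 = 193.7 lb
  PbO: 84.63·0.9767 = 82.66 lb
  MgO: 39.11·0.9852 + 39.92·0.3124 = 51.00 lb
LOI: 84.63·0.02330 + 39.11·0.01480 + 169.1·0.001900 + 39.92·0.05000 = 4.868 lb
Glass = total batch minus LOI = 332.8 − 4.868 = 327.9 lb (the oxide masses sum to this)
wt %: oxide over glass, times 100

Glass mass = 327.9 lb (batch 332.8 − LOI 4.868).
Composition: Al2O3 0.1547%, SiO2 59.08%, PbO 25.21%, MgO 15.55%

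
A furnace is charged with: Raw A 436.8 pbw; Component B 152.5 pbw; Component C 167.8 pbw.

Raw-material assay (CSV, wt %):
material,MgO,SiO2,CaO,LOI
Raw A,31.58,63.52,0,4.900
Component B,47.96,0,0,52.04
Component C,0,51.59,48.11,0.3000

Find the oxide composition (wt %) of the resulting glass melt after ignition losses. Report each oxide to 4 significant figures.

All internal work holds exact precision from start to finish. The intermediate values are shown rounded to four significant figures as written; a single rounding produces every reported number — the derived quantities are computed at exact precision (net glass mass, three oxide percentages, the yield, LOI, totals) from the batch weights per 655.8 pbw of glass, as written in the problem or the answer.
Oxide masses out of the charge:
  MgO: 436.8·0.3158 + 152.5·0.4796 = 211.1 pbw
  SiO2: 436.8·0.6352 + 167.8·0.5159 = 364.0 pbw
  CaO: 167.8·0.4811 = 80.73 pbw
LOI: 436.8·0.04900 + 152.5·0.5204 + 167.8·0.003000 = 101.3 pbw
Glass = total batch minus LOI = 757.1 − 101.3 = 655.8 pbw (= the summed oxide contributions)
each wt % is 100 × oxide ÷ glass

Glass mass = 655.8 pbw (batch 757.1 − LOI 101.3).
Composition: MgO 32.19%, SiO2 55.51%, CaO 12.31%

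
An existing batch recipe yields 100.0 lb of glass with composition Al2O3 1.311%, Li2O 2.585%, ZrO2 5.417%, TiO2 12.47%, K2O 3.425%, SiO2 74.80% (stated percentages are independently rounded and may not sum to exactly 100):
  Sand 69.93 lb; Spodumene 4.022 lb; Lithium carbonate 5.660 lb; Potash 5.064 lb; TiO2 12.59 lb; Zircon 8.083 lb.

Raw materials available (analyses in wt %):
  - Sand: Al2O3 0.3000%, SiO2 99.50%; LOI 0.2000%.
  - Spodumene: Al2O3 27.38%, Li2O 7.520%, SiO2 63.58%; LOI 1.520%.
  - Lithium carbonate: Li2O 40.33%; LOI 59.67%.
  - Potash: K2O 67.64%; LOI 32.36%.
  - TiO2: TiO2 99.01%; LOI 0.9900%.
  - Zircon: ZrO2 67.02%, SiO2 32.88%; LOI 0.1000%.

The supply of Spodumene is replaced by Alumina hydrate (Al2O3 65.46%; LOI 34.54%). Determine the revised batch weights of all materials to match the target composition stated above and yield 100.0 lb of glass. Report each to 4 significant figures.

Values along the way are displayed, rounded to four significant digits, in the printout; the working math carries full float precision through the solve; exactly one rounding lands on each reported result — all derived quantities, including totals, six oxide percentages, net glass mass, yield, ignition loss, are recomputed using the weight values for 100.0 lb of glass at full precision, exactly as shown in either problem or answer.
Oxide mass targets, per 100.0 lb glass:
  Al2O3: 1.311% × 100.0 = 1.311 lb
  Li2O: 2.585% × 100.0 = 2.585 lb
  ZrO2: 5.417% × 100.0 = 5.417 lb
  TiO2: 12.47% × 100.0 = 12.47 lb
  K2O: 3.425% × 100.0 = 3.425 lb
  SiO2: 74.80% × 100.0 = 74.80 lb
A balance pass over the oxides, applying the batch weights above, versus the basis set out (summed amounts equal target values once rounding is allowed for):
  Al2O3: 72.50·0.003000 + 1.670·0.6546 = 1.311 lb (target 1.311 lb)
  Li2O: 6.410·0.4033 = 2.585 lb (target 2.585 lb)
  ZrO2: 8.083·0.6702 = 5.417 lb (target 5.417 lb)
  TiO2: 12.59·0.9901 = 12.47 lb (target 12.47 lb)
  K2O: 5.064·0.6764 = 3.425 lb (target 3.425 lb)
  SiO2: 72.50·0.9950 + 8.083·0.3288 = 74.80 lb (target 74.80 lb)
Glass-mass closure: Σ batch − LOI loss = 100.0 lb (the targets, summed, come to 100.0 lb; against the stated basis, 100.0 lb — a pure rounding effect).
Adding the batch up: Σ batch = 106.3 lb; the LOI term Σ batch·LOI equals 6.318 lb; yield, glass over the total, = 94.06%.

Revised batch per 100.0 lb glass:
  Sand: 72.50 lb
  Alumina hydrate: 1.670 lb
  Lithium carbonate: 6.410 lb
  Potash: 5.064 lb
  TiO2: 12.59 lb
  Zircon: 8.083 lb
Total batch = 106.3 lb; LOI loss = 6.318 lb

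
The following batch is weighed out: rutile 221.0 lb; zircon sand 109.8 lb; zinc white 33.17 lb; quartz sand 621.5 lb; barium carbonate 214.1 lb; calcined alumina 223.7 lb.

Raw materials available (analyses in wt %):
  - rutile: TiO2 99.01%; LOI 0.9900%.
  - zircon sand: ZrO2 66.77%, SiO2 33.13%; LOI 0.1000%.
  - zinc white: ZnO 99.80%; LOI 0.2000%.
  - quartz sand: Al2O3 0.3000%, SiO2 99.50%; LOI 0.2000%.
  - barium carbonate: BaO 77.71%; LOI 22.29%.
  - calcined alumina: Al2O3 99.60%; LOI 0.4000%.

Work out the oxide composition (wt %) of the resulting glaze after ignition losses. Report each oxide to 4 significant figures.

The whole derivation holds exact precision through every step; values along the way appear rounded off to 4 significant figures as written. Every reported result sees exactly one rounding — the derived quantities are recomputed at full float precision (the totals, ignition loss, yield, glass mass, six oxide percentages) from the weighed amounts for 1371 lb of glass as written in the question or the answer.
Per-oxide mass from batch:
  Al2O3: 621.5·0.003000 + 223.7·0.9960 = 224.7 lb
  ZrO2: 109.8·0.6677 = 73.31 lb
  BaO: 214.1·0.7771 = 166.4 lb
  TiO2: 221.0·0.9901 = 218.8 lb
  SiO2: 109.8·0.3313 + 621.5·0.9950 = 654.8 lb
  ZnO: 33.17·0.9980 = 33.10 lb
LOI: 221.0·0.009900 + 109.8·0.001000 + 33.17·0.002000 + 621.5·0.002000 + 214.1·0.2229 + 223.7·0.004000 = 52.22 lb
batch − LOI leaves glass = 1423 − 52.22 = 1371 lb (= Σ oxide masses)
oxide / glass × 100 gives the wt %

Glass mass = 1371 lb (batch 1423 − LOI 52.22).
Composition: Al2O3 16.39%, ZrO2 5.347%, BaO 12.14%, TiO2 15.96%, SiO2 47.76%, ZnO 2.414%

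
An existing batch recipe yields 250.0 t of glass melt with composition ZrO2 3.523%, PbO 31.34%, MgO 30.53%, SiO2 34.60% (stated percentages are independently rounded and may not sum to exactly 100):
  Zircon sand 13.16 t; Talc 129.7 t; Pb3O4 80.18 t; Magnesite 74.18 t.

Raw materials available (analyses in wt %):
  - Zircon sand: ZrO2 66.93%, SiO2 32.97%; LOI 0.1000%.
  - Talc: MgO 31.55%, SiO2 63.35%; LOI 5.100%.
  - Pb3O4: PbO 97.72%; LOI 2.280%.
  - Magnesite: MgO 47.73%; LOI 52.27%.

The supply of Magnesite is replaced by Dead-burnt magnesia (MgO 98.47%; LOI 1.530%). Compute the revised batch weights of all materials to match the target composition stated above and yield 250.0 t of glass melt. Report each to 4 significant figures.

Revised batch per 250.0 t glass melt:
  Zircon sand: 13.16 t
  Talc: 129.7 t
  Pb3O4: 80.18 t
  Dead-burnt magnesia: 35.96 t
Total batch = 259.0 t; LOI loss = 9.006 t

All arithmetic carries full float precision at all times. Intermediates are shown rounded to 4 significant figures within the worked lines. Every reported number is rounded just once; the derived quantities are computed in exact precision (the yield, totals, LOI, the four compositions, net glass mass) starting from the weights at 250.0 t of glass as quoted within the question or the answer.
Oxide mass targets, per 250.0 t glass melt:
  ZrO2: 3.523% × 250.0 = 8.808 t
  PbO: 31.34% × 250.0 = 78.35 t
  MgO: 30.53% × 250.0 = 76.32 t
  SiO2: 34.60% × 250.0 = 86.50 t
Checking each oxide sum given the weights on record, relative to the basis at hand (target by target, the sums agree once rounding is allowed for):
  ZrO2: 13.16·0.6693 = 8.808 t (target 8.808 t)
  PbO: 80.18·0.9772 = 78.35 t (target 78.35 t)
  MgO: 129.7·0.3155 + 35.96·0.9847 = 76.33 t (target 76.32 t)
  SiO2: 13.16·0.3297 + 129.7·0.6335 = 86.50 t (target 86.50 t)
Glass-mass bookkeeping: net batch after ignition = 250.0 t (the Σ of target masses is 250.0 t; basis as stated: 250.0 t — differing by rounding only).
Summing the batch: Σ batch = 259.0 t; loss to ignition Σ batch·LOI = 9.006 t; yield = glass ÷ total batch = 96.52%.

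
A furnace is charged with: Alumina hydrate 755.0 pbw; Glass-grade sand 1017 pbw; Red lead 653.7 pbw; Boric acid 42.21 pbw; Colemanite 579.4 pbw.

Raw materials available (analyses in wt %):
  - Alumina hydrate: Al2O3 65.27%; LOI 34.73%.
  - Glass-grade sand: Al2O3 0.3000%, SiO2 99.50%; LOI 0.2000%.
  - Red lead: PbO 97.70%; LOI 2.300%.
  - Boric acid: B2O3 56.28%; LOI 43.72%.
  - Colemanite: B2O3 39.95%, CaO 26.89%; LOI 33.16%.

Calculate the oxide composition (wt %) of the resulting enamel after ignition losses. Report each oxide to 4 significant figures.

Glass mass = 2557 pbw (batch 3047 − LOI 489.9).
Composition: B2O3 9.980%, Al2O3 19.39%, CaO 6.092%, SiO2 39.57%, PbO 24.97%

All arithmetic holds full precision from first step to last — in-progress results are displayed with 4-significant-figure rounding as written; each reported result takes a single rounding; the derived quantities, which include LOI, net glass mass, the five compositions, totals, the yield, are computed in full precision, precisely as stated by the problem or answer text, from the batch weights per 2557 pbw of glass.
Mass of each oxide from the mix:
  B2O3: 42.21·0.5628 + 579.4·0.3995 = 255.2 pbw
  Al2O3: 755.0·0.6527 + 1017·0.003000 = 495.8 pbw
  CaO: 579.4·0.2689 = 155.8 pbw
  SiO2: 1017·0.9950 = 1012 pbw
  PbO: 653.7·0.9770 = 638.7 pbw
LOI: 755.0·0.3473 + 1017·0.002000 + 653.7·0.02300 + 42.21·0.4372 + 579.4·0.3316 = 489.9 pbw
The glass mass, total less LOI, = 3047 − 489.9 = 2557 pbw (= Σ oxide masses)
wt %: oxide over glass, times 100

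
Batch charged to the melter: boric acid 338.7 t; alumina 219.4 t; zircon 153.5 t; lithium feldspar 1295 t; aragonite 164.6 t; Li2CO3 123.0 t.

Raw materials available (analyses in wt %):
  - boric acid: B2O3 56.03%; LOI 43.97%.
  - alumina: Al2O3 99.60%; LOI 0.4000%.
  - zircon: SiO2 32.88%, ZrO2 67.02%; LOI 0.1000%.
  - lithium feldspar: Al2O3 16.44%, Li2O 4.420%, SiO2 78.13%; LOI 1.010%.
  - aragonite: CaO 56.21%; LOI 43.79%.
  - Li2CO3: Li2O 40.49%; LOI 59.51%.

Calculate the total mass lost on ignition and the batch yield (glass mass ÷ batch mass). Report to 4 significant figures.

LOI loss = 308.3 t; glass = 1986 t; yield = 86.56%

The working math holds full precision in every operation; rounding to four significant digits governs each working value as shown. Each reported result carries a single rounding — derived quantities (the six compositions, yield, LOI, glass mass, totals) are recomputed in exact precision using the weight values per 1986 t of glass as they appear in question or answer.
Loss on ignition, line by line:
  boric acid: 338.7 × 0.4397 = 148.9 t
  alumina: 219.4 × 0.004000 = 0.8776 t
  zircon: 153.5 × 0.001000 = 0.1535 t
  lithium feldspar: 1295 × 0.01010 = 13.08 t
  aragonite: 164.6 × 0.4379 = 72.08 t
  Li2CO3: 123.0 × 0.5951 = 73.20 t
Total LOI = 308.3 t
Glass = batch − LOI = 2294 − 308.3 = 1986 t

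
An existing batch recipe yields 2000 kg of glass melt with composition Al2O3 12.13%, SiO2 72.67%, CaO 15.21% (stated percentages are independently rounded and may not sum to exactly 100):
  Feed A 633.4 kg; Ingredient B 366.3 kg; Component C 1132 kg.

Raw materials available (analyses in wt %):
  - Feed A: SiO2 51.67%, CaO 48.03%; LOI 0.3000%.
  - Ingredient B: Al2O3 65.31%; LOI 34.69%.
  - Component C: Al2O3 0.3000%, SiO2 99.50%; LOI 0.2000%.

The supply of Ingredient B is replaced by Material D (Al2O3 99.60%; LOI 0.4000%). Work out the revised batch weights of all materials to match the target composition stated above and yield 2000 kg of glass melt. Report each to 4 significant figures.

In-progress results are shown (rounded to 4 significant digits) between the steps. Every computation runs at full precision all the way through; exactly one rounding goes into every reported value; the derived quantities, including LOI, three oxide percentages, the totals, yield, glass mass, are carried from the weighed amounts for 2000 kg of glass at exact precision as they appear in the question or the answer.
Oxide-by-oxide targets in 2000 kg glass melt:
  Al2O3: 12.13% × 2000 = 242.6 kg
  SiO2: 72.67% × 2000 = 1453 kg
  CaO: 15.21% × 2000 = 304.2 kg
Checking each oxide sum working from each reported weight, versus the basis set out (each sum matches its target mass modulo rounding of the values):
  Al2O3: 240.2·0.9960 + 1132·0.003000 = 242.6 kg (target 242.6 kg)
  SiO2: 633.4·0.5167 + 1132·0.9950 = 1454 kg (target 1453 kg)
  CaO: 633.4·0.4803 = 304.2 kg (target 304.2 kg)
Glass-mass bookkeeping: the batch minus its LOI: 2000 kg (the targets, summed, come to 2000 kg; the stated basis being 2000 kg — differing by rounding only).
Whole-batch sum: Σ batch = 2006 kg; LOI removed, Σ of batch·LOI: 5.125 kg; glass ÷ batch gives a yield of 99.74%.

Revised batch per 2000 kg glass melt:
  Feed A: 633.4 kg
  Material D: 240.2 kg
  Component C: 1132 kg
Total batch = 2006 kg; LOI loss = 5.125 kg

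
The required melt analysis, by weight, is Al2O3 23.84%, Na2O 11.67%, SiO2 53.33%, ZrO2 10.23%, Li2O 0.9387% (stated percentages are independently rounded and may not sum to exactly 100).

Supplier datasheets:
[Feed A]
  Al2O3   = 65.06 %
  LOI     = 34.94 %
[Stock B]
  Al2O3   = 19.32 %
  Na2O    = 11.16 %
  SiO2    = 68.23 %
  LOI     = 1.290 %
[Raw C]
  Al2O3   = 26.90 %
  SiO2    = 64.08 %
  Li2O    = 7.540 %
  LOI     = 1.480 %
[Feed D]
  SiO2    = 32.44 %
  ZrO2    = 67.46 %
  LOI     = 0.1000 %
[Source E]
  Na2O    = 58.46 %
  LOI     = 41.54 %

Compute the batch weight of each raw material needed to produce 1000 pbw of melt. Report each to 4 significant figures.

Batch per 1000 pbw melt:
  Feed A: 139.0 pbw
  Stock B: 592.6 pbw
  Raw C: 124.5 pbw
  Feed D: 151.6 pbw
  Source E: 86.50 pbw
Total batch = 1094 pbw; LOI loss = 94.14 pbw; yield = 91.40%

The intermediate values are displayed rounded to 4 significant figures in the printout — the working math keeps exact precision from start to finish — each reported number is rounded a single time. All derived quantities, which include totals, ignition loss, the five compositions, the yield, net glass mass, are rebuilt in full float precision, precisely as stated by problem or answer, from the weighed amounts per 1000 pbw of glass.
Oxide mass targets, per 1000 pbw melt:
  Al2O3: 23.84% × 1000 = 238.4 pbw
  Na2O: 11.67% × 1000 = 116.7 pbw
  SiO2: 53.33% × 1000 = 533.3 pbw
  ZrO2: 10.23% × 1000 = 102.3 pbw
  Li2O: 0.9387% × 1000 = 9.387 pbw
Oxide-by-oxide audit applying the batch weights above, relative to the basis at hand (each sum matches its target mass up to rounding of the answer):
  Al2O3: 139.0·0.6506 + 592.6·0.1932 + 124.5·0.2690 = 238.4 pbw (target 238.4 pbw)
  Na2O: 592.6·0.1116 + 86.50·0.5846 = 116.7 pbw (target 116.7 pbw)
  SiO2: 592.6·0.6823 + 124.5·0.6408 + 151.6·0.3244 = 533.3 pbw (target 533.3 pbw)
  ZrO2: 151.6·0.6746 = 102.3 pbw (target 102.3 pbw)
  Li2O: 124.5·0.07540 = 9.387 pbw (target 9.387 pbw)
Glass-mass bookkeeping: batch Σ − ignition loss = 1000 pbw (oxide target masses add up to 1000 pbw; stated basis 1000 pbw — any gap is answer rounding).
Summing the batch: Σ batch = 1094 pbw; ignition loss, Σ(batch × LOI) = 94.14 pbw; yield: glass divided by total = 91.40%.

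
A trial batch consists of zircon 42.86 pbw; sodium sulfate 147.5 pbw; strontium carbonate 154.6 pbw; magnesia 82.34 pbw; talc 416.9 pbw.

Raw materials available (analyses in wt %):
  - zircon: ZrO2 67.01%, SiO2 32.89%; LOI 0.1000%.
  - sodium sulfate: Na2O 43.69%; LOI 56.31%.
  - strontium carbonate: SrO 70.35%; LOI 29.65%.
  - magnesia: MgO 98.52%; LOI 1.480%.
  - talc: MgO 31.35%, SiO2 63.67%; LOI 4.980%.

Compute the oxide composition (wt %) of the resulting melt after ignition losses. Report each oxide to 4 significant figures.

Exact precision is held all the way through. In-progress results are shown, rounded to four significant digits, when written out. A single rounding produces every reported result; derived quantities (the totals, five oxide percentages, glass mass, ignition loss, the yield) are recomputed at full precision from the batch weights for 693.3 pbw of glass as they appear in problem or answer.
What the batch supplies per oxide:
  SrO: 154.6·0.7035 = 108.8 pbw
  ZrO2: 42.86·0.6701 = 28.72 pbw
  MgO: 82.34·0.9852 + 416.9·0.3135 = 211.8 pbw
  Na2O: 147.5·0.4369 = 64.44 pbw
  SiO2: 42.86·0.3289 + 416.9·0.6367 = 279.5 pbw
LOI: 42.86·0.001000 + 147.5·0.5631 + 154.6·0.2965 + 82.34·0.01480 + 416.9·0.04980 = 150.9 pbw
The glass mass, total less LOI, = 844.2 − 150.9 = 693.3 pbw (= the summed oxide contributions)
oxide / glass × 100 gives the wt %

Glass mass = 693.3 pbw (batch 844.2 − LOI 150.9).
Composition: SrO 15.69%, ZrO2 4.143%, MgO 30.55%, Na2O 9.295%, SiO2 40.32%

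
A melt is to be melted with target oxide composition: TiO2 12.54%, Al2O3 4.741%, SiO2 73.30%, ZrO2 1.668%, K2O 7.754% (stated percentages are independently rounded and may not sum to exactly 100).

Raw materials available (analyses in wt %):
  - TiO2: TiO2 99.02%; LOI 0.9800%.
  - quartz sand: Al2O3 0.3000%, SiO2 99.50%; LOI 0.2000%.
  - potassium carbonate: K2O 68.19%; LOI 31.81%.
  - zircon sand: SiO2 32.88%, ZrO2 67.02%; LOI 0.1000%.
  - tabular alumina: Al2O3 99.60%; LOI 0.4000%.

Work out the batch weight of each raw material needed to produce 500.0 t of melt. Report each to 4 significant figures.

Batch per 500.0 t melt:
  TiO2: 63.32 t
  quartz sand: 364.2 t
  potassium carbonate: 56.86 t
  zircon sand: 12.44 t
  tabular alumina: 22.70 t
Total batch = 519.5 t; LOI loss = 19.54 t; yield = 96.24%

The working math maintains full precision throughout — working values appear with 4-significant-digit rounding across the worked steps. Every reported value is rounded a single time — all derived quantities, including net glass mass, the five compositions, totals, LOI, the yield, are computed using the weight values for 500.0 t of glass at full float precision, as set out in question or answer.
Per-oxide target masses for 500.0 t melt:
  TiO2: 12.54% × 500.0 = 62.70 t
  Al2O3: 4.741% × 500.0 = 23.70 t
  SiO2: 73.30% × 500.0 = 366.5 t
  ZrO2: 1.668% × 500.0 = 8.340 t
  K2O: 7.754% × 500.0 = 38.77 t
Per-oxide balance check working from each reported weight, against the basis in use (target by target, the sums agree once rounding is allowed for):
  TiO2: 63.32·0.9902 = 62.70 t (target 62.70 t)
  Al2O3: 364.2·0.003000 + 22.70·0.9960 = 23.70 t (target 23.70 t)
  SiO2: 364.2·0.9950 + 12.44·0.3288 = 366.5 t (target 366.5 t)
  ZrO2: 12.44·0.6702 = 8.337 t (target 8.340 t)
  K2O: 56.86·0.6819 = 38.77 t (target 38.77 t)
Glass-mass closure: total charge less LOI = 500.0 t (oxide target masses add up to 500.0 t; with the basis standing at 500.0 t — rounding explains the deltas).
Whole-batch sum: Σ batch = 519.5 t; loss to ignition Σ batch·LOI = 19.54 t; glass ÷ batch gives a yield of 96.24%.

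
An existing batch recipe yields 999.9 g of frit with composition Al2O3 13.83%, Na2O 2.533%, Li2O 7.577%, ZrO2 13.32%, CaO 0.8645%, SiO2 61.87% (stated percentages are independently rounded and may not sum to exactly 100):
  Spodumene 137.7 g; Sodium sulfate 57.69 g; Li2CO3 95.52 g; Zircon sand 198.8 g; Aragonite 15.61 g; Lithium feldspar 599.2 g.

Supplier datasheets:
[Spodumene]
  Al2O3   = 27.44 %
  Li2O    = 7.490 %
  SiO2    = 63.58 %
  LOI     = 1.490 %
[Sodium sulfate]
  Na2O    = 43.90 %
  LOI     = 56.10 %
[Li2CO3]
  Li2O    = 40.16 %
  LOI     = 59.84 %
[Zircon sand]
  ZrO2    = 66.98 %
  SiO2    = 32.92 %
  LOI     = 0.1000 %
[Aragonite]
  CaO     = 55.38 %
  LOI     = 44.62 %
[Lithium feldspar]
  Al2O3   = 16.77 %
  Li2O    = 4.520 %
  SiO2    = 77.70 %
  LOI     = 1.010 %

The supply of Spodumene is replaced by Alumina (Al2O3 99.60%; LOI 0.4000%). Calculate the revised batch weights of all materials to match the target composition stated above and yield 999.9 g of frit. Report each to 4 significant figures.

Revised batch per 999.9 g frit:
  Alumina: 18.97 g
  Sodium sulfate: 57.69 g
  Li2CO3: 108.5 g
  Zircon sand: 198.8 g
  Aragonite: 15.61 g
  Lithium feldspar: 711.9 g
Total batch = 1111 g; LOI loss = 111.7 g

In-progress results appear rounded off to 4 significant figures on the page — all arithmetic keeps full float precision through the solve — every reported value receives exactly one rounding. Derived quantities are re-derived in full precision (glass mass, six oxide percentages, totals, yield, ignition loss) starting from the weights on 999.9 g of glass as quoted within the problem or the answer.
Oxide-by-oxide targets in 999.9 g frit:
  Al2O3: 13.83% × 999.9 = 138.3 g
  Na2O: 2.533% × 999.9 = 25.33 g
  Li2O: 7.577% × 999.9 = 75.76 g
  ZrO2: 13.32% × 999.9 = 133.2 g
  CaO: 0.8645% × 999.9 = 8.644 g
  SiO2: 61.87% × 999.9 = 618.6 g
Verifying the oxide balance applying the batch weights above, versus the basis set out (every target is met by its sum within answer rounding):
  Al2O3: 18.97·0.9960 + 711.9·0.1677 = 138.3 g (target 138.3 g)
  Na2O: 57.69·0.4390 = 25.33 g (target 25.33 g)
  Li2O: 108.5·0.4016 + 711.9·0.04520 = 75.75 g (target 75.76 g)
  ZrO2: 198.8·0.6698 = 133.2 g (target 133.2 g)
  CaO: 15.61·0.5538 = 8.645 g (target 8.644 g)
  SiO2: 198.8·0.3292 + 711.9·0.7770 = 618.6 g (target 618.6 g)
Glass mass check: Σ batch − LOI loss = 999.7 g (oxide target masses add up to 999.8 g; basis as stated: 999.9 g — differing by rounding only).
Summing the batch: Σ batch = 1111 g; LOI loss = Σ batch·LOI = 111.7 g; as yield: glass ÷ batch → 89.95%.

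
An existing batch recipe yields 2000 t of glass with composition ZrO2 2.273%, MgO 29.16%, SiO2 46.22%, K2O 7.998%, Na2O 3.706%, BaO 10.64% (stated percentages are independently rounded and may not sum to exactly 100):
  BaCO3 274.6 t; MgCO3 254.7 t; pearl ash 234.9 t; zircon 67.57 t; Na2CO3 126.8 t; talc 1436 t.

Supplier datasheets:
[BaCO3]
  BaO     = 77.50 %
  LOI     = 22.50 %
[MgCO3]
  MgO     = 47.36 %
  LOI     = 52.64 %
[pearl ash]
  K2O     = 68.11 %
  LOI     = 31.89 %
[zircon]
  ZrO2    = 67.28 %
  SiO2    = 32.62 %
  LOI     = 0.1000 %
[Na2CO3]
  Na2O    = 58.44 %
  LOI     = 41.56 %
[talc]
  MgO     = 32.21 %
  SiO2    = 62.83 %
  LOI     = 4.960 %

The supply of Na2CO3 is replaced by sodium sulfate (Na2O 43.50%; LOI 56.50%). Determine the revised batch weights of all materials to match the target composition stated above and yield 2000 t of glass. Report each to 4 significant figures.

Revised batch per 2000 t glass:
  BaCO3: 274.6 t
  MgCO3: 254.7 t
  pearl ash: 234.9 t
  zircon: 67.57 t
  sodium sulfate: 170.4 t
  talc: 1436 t
Total batch = 2438 t; LOI loss = 438.3 t

All arithmetic runs at full float precision from start to finish — mid-chain values are shown, rounded to four significant digits, within the worked lines. Every reported value takes exactly one rounding; derived quantities are rebuilt from the batch weights on 2000 t of glass at exact precision (six oxide percentages, the yield, LOI, totals, net glass mass), exactly as shown in question or answer.
Target oxide masses per 2000 t glass:
  ZrO2: 2.273% × 2000 = 45.46 t
  MgO: 29.16% × 2000 = 583.2 t
  SiO2: 46.22% × 2000 = 924.4 t
  K2O: 7.998% × 2000 = 160.0 t
  Na2O: 3.706% × 2000 = 74.12 t
  BaO: 10.64% × 2000 = 212.8 t
Mass-balance tally per oxide on the weights just shown, relative to the basis at hand (target by target, the sums agree given rounding of the digits):
  ZrO2: 67.57·0.6728 = 45.46 t (target 45.46 t)
  MgO: 254.7·0.4736 + 1436·0.3221 = 583.2 t (target 583.2 t)
  SiO2: 67.57·0.3262 + 1436·0.6283 = 924.3 t (target 924.4 t)
  K2O: 234.9·0.6811 = 160.0 t (target 160.0 t)
  Na2O: 170.4·0.4350 = 74.12 t (target 74.12 t)
  BaO: 274.6·0.7750 = 212.8 t (target 212.8 t)
Glass-mass sanity pass: whole batch net of LOI = 2000 t (summing oxide targets gives 2000 t; stated basis 2000 t — deltas are rounding alone).
Total batch = Σ batch = 2438 t; Σ batch·LOI gives LOI loss = 438.3 t; the yield ratio, glass ÷ batch: 82.02%.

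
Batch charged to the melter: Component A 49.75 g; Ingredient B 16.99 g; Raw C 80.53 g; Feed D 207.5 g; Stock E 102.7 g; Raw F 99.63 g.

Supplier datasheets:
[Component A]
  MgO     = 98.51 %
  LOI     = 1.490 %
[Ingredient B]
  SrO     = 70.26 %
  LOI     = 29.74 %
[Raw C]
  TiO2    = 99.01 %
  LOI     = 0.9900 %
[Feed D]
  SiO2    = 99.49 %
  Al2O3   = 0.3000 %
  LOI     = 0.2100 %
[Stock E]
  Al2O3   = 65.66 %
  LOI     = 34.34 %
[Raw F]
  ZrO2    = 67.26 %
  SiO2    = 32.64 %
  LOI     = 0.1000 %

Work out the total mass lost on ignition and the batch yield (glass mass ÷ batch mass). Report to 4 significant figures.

LOI loss = 42.39 g; glass = 514.7 g; yield = 92.39%

The intermediate values are displayed, rounded to 4 significant digits, as written — each numeric step holds full precision in every operation; exactly one rounding goes into each reported result — derived quantities are rebuilt at full precision (totals, the yield, net glass mass, six oxide percentages, ignition loss) from the batch weights for 514.7 g of glass as quoted within either problem or answer.
Per-material ignition loss:
  Component A: 49.75 × 0.01490 = 0.7413 g
  Ingredient B: 16.99 × 0.2974 = 5.053 g
  Raw C: 80.53 × 0.009900 = 0.7972 g
  Feed D: 207.5 × 0.002100 = 0.4357 g
  Stock E: 102.7 × 0.3434 = 35.27 g
  Raw F: 99.63 × 0.001000 = 0.09963 g
Total LOI = 42.39 g
Glass = batch − LOI = 557.1 − 42.39 = 514.7 g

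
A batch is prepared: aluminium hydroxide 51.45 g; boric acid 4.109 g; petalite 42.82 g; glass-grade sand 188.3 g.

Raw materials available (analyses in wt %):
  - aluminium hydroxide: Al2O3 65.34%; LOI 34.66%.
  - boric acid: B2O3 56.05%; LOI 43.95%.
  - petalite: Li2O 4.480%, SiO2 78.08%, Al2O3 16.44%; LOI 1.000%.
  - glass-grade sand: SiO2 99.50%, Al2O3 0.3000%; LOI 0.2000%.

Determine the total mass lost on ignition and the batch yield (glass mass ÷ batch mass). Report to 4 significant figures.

Working values are displayed, with 4-significant-figure rounding, when written out — every computation maintains full float precision at all times. Each reported figure receives exactly one rounding; all derived quantities, which include the yield, totals, LOI, glass mass, the four compositions, are recomputed at full float precision, as they appear in question or answer, using the weight values per 266.2 g of glass.
LOI of each material in turn:
  aluminium hydroxide: 51.45 × 0.3466 = 17.83 g
  boric acid: 4.109 × 0.4395 = 1.806 g
  petalite: 42.82 × 0.01000 = 0.4282 g
  glass-grade sand: 188.3 × 0.002000 = 0.3766 g
Total LOI = 20.44 g
Glass = batch − LOI = 286.7 − 20.44 = 266.2 g

LOI loss = 20.44 g; glass = 266.2 g; yield = 92.87%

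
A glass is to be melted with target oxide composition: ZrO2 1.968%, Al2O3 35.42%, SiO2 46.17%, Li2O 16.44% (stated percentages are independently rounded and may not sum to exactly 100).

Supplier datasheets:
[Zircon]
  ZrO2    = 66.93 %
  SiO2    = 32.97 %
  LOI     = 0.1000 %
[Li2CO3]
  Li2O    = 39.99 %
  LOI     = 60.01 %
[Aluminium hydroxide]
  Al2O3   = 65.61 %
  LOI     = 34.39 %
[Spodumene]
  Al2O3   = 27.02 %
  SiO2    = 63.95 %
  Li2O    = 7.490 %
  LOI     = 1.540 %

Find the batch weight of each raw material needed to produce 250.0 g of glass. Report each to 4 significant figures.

Batch per 250.0 g glass:
  Zircon: 7.351 g
  Li2CO3: 69.68 g
  Aluminium hydroxide: 62.19 g
  Spodumene: 176.7 g
Total batch = 315.9 g; LOI loss = 65.93 g; yield = 79.13%

Mid-chain values are printed (rounded to four significant figures) when written out — full float precision is carried from start to finish. A single rounding yields each reported value. Derived quantities are computed at full precision (glass mass, four oxide percentages, yield, ignition loss, totals) using the weight values at 250.0 g of glass, as given in the question or the answer.
The oxide mass targets at 250.0 g glass:
  ZrO2: 1.968% × 250.0 = 4.920 g
  Al2O3: 35.42% × 250.0 = 88.55 g
  SiO2: 46.17% × 250.0 = 115.4 g
  Li2O: 16.44% × 250.0 = 41.10 g
Sums-versus-targets review working from each reported weight, for the quoted basis mass (delivered sums recover each target up to rounding of the answer):
  ZrO2: 7.351·0.6693 = 4.920 g (target 4.920 g)
  Al2O3: 62.19·0.6561 + 176.7·0.2702 = 88.55 g (target 88.55 g)
  SiO2: 7.351·0.3297 + 176.7·0.6395 = 115.4 g (target 115.4 g)
  Li2O: 69.68·0.3999 + 176.7·0.07490 = 41.10 g (target 41.10 g)
The glass-mass cross-check: batch total minus LOI = 250.0 g (the targets, summed, come to 250.0 g; against the stated basis, 250.0 g — differing by rounding only).
Batch total: Σ batch = 315.9 g; the LOI term Σ batch·LOI equals 65.93 g; yield = glass ÷ total batch = 79.13%.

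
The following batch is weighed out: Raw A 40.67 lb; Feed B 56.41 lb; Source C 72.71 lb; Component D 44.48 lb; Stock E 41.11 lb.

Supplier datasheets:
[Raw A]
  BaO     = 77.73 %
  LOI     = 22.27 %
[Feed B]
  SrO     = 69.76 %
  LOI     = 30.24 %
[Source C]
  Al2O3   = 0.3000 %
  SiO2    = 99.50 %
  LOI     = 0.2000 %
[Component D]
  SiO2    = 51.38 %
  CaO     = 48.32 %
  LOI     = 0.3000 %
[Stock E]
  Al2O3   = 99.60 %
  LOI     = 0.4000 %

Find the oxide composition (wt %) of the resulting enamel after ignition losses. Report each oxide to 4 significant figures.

Glass mass = 228.8 lb (batch 255.4 − LOI 26.56).
Composition: Al2O3 17.99%, SiO2 41.60%, SrO 17.20%, BaO 13.82%, CaO 9.393%

Every computation keeps full precision from start to finish; values along the way are rounded to 4 significant digits when quoted. A single rounding yields each reported result — all derived quantities are re-derived at full precision (the totals, the five compositions, net glass mass, ignition loss, yield) from the weighed amounts for 228.8 lb of glass as given in the problem or answer text.
Mass of each oxide from the mix:
  Al2O3: 72.71·0.003000 + 41.11·0.9960 = 41.16 lb
  SiO2: 72.71·0.9950 + 44.48·0.5138 = 95.20 lb
  SrO: 56.41·0.6976 = 39.35 lb
  BaO: 40.67·0.7773 = 31.61 lb
  CaO: 44.48·0.4832 = 21.49 lb
LOI: 40.67·0.2227 + 56.41·0.3024 + 72.71·0.002000 + 44.48·0.003000 + 41.11·0.004000 = 26.56 lb
The glass mass, total less LOI, = 255.4 − 26.56 = 228.8 lb (equal to the oxide-mass sum)
percent by weight: oxide/glass ×100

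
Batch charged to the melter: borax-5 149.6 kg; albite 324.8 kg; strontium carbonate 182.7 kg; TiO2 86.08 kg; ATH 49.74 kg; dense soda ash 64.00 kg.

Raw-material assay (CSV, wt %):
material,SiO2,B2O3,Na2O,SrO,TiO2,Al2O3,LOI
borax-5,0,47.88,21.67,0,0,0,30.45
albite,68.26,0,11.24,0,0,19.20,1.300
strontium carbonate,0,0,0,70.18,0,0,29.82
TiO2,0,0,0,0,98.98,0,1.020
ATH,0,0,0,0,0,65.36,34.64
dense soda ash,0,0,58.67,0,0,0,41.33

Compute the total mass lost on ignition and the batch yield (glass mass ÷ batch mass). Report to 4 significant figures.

Each numeric step carries exact precision throughout. Mid-chain values are shown rounded to four significant digits as written — every reported value takes exactly one rounding; derived quantities (six oxide percentages, totals, LOI, yield, net glass mass) are rebuilt in exact precision starting from the weights at 708.1 kg of glass, precisely as stated by either problem or answer.
Ignition loss by material:
  borax-5: 149.6 × 0.3045 = 45.55 kg
  albite: 324.8 × 0.01300 = 4.222 kg
  strontium carbonate: 182.7 × 0.2982 = 54.48 kg
  TiO2: 86.08 × 0.01020 = 0.8780 kg
  ATH: 49.74 × 0.3464 = 17.23 kg
  dense soda ash: 64.00 × 0.4133 = 26.45 kg
Total LOI = 148.8 kg
Glass = batch − LOI = 856.9 − 148.8 = 708.1 kg

LOI loss = 148.8 kg; glass = 708.1 kg; yield = 82.63%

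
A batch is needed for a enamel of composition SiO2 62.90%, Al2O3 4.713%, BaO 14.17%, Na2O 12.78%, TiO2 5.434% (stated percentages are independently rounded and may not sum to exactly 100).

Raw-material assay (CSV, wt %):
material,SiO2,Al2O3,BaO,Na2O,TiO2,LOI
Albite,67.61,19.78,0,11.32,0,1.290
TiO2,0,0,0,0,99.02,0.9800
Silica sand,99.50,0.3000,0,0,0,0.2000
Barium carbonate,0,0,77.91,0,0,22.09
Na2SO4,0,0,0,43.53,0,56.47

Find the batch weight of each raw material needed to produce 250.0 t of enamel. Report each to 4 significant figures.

Batch per 250.0 t enamel:
  Albite: 57.77 t
  TiO2: 13.72 t
  Silica sand: 118.8 t
  Barium carbonate: 45.47 t
  Na2SO4: 58.38 t
Total batch = 294.1 t; LOI loss = 44.13 t; yield = 85.00%

The working math keeps exact precision through every step. Mid-chain values appear rounded to 4 significant digits across the worked steps; each reported result undergoes a single rounding; all derived quantities, including glass mass, five oxide percentages, yield, the totals, ignition loss, are re-derived using the weight values at 250.0 t of glass in full precision, as given in the question or the answer.
Oxide mass targets, per 250.0 t enamel:
  SiO2: 62.90% × 250.0 = 157.2 t
  Al2O3: 4.713% × 250.0 = 11.78 t
  BaO: 14.17% × 250.0 = 35.42 t
  Na2O: 12.78% × 250.0 = 31.95 t
  TiO2: 5.434% × 250.0 = 13.58 t
Mass-balance tally per oxide using the reported weights, per the basis as stated (oxide sums agree with the targets once rounding is allowed for):
  SiO2: 57.77·0.6761 + 118.8·0.9950 = 157.3 t (target 157.2 t)
  Al2O3: 57.77·0.1978 + 118.8·0.003000 = 11.78 t (target 11.78 t)
  BaO: 45.47·0.7791 = 35.43 t (target 35.42 t)
  Na2O: 57.77·0.1132 + 58.38·0.4353 = 31.95 t (target 31.95 t)
  TiO2: 13.72·0.9902 = 13.59 t (target 13.58 t)
Glass-mass closure: Σ batch − LOI loss = 250.0 t (targets for the oxides total 250.0 t; stated basis 250.0 t — a pure rounding effect).
Adding the batch up: Σ batch = 294.1 t; Σ batch·LOI gives LOI loss = 44.13 t; yield, glass over the total, = 85.00%.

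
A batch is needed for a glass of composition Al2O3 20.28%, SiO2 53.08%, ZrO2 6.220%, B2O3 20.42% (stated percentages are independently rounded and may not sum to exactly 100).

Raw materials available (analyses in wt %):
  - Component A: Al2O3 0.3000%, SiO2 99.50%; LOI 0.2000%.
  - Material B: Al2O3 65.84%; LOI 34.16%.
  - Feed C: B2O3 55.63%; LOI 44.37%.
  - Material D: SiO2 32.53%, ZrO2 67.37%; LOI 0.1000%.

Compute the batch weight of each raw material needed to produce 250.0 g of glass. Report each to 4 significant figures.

Batch per 250.0 g glass:
  Component A: 125.8 g
  Material B: 76.43 g
  Feed C: 91.77 g
  Material D: 23.08 g
Total batch = 317.1 g; LOI loss = 67.10 g; yield = 78.84%

Intermediates are shown, rounded to 4 significant digits, on the page; all arithmetic holds exact precision throughout. Every reported result undergoes a single rounding. Derived quantities (LOI, totals, the four compositions, glass mass, yield) are computed using the weight values per 250.0 g of glass in full float precision as quoted within problem or answer.
Target oxide masses per 250.0 g glass:
  Al2O3: 20.28% × 250.0 = 50.70 g
  SiO2: 53.08% × 250.0 = 132.7 g
  ZrO2: 6.220% × 250.0 = 15.55 g
  B2O3: 20.42% × 250.0 = 51.05 g
Mass-balance tally per oxide from the weights as reported, per the basis as stated (summed amounts equal target values inside rounding margins):
  Al2O3: 125.8·0.003000 + 76.43·0.6584 = 50.70 g (target 50.70 g)
  SiO2: 125.8·0.9950 + 23.08·0.3253 = 132.7 g (target 132.7 g)
  ZrO2: 23.08·0.6737 = 15.55 g (target 15.55 g)
  B2O3: 91.77·0.5563 = 51.05 g (target 51.05 g)
Glass-mass closure: total batch − LOI = 250.0 g (the targets, summed, come to 250.0 g; versus the stated basis of 250.0 g — rounding explains the deltas).
Summing the batch: Σ batch = 317.1 g; LOI loss = Σ batch·LOI = 67.10 g; the yield ratio, glass ÷ batch: 78.84%.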